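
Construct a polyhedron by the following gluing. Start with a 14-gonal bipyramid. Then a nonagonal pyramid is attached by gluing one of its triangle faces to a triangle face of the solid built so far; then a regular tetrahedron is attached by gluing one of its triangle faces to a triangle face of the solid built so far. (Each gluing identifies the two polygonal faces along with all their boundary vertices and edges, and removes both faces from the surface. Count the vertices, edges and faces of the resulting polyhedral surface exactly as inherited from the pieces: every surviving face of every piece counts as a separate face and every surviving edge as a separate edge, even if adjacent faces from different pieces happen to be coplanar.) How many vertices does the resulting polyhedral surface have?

A 14-gonal bipyramid: V=16, E=42, F=28.
Attach a nonagonal pyramid (V=10, E=18, F=10) along a 3-gon: merge 3 vertices and 3 edges, delete both glued faces → V=23, E=57, F=36.
Attach a regular tetrahedron (V=4, E=6, F=4) along a 3-gon: merge 3 vertices and 3 edges, delete both glued faces → V=24, E=60, F=38.
Check: V − E + F = 24 − 60 + 38 = 2.

24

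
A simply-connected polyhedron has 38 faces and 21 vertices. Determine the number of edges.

Here V − E + F = 2.
E = V + F − (2) = 21 + 38 − (2) = 57.

57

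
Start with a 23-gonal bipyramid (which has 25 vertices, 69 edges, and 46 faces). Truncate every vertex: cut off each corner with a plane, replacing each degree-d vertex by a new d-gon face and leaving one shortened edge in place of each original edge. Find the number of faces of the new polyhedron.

71

Truncation replaces each original edge-end by a new vertex, so V′ = 2E = 138.
Each original edge survives, and each old vertex of degree d contributes d new edges; summing degrees gives Σd = 2E, so E′ = E + 2E = 3E = 207.
Each original face survives and each original vertex becomes one new face: F′ = F + V = 71.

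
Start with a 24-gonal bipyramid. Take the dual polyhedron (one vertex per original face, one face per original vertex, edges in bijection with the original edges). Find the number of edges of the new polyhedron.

72

The base solid has V = 26, E = 72, F = 48.
The dual swaps V and F and preserves E: V′ = F = 48, E′ = E = 72, F′ = V = 26.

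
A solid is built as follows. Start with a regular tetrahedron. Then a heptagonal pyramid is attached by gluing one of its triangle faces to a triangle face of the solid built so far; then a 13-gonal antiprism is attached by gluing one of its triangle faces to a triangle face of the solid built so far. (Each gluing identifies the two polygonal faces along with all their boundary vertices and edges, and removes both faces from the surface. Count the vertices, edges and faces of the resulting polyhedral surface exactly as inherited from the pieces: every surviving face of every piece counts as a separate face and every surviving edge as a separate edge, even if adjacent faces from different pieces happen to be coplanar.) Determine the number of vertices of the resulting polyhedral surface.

A regular tetrahedron: V=4, E=6, F=4.
Attach a heptagonal pyramid (V=8, E=14, F=8) along a 3-gon: merge 3 vertices and 3 edges, delete both glued faces → V=9, E=17, F=10.
Attach a 13-gonal antiprism (V=26, E=52, F=28) along a 3-gon: merge 3 vertices and 3 edges, delete both glued faces → V=32, E=66, F=36.
Check: V − E + F = 32 − 66 + 36 = 2.

32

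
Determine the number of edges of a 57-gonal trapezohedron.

The n-trapezohedron (dual of the n-antiprism) has V = 2·57 + 2 = 116, E = 4·57 = 228, F = 2·57 = 114.
Check: V − E + F = 116 − 228 + 114 = 2.

228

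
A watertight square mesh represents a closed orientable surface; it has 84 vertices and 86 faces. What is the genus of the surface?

2

Every face is a square, so 2E = 4·86 = 344, giving E = 172.
χ = V − E + F = 84 − 172 + 86 = -2.
For a closed orientable surface χ = 2 − 2g, so g = (2 − (-2))/2 = 2.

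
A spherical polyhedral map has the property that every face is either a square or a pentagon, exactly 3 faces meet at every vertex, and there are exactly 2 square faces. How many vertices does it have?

16

Let x be the number of pentagons; then F = 2 + x.
Edge–face incidences: 2E = 4·2 + 5·x = 8 + 5x.
Every vertex has degree 3, so 3V = 2E.
Euler: V − E + F = 2 ⇒ (2E)/3 − E + (2 + x) = 2.
Multiply by 6: 2·(2E) − 3·(2E) + 6·(2 + x) = 12, i.e. 12 + 6x − (8 + 5x) = 12.
Collecting terms: x + 4 = 12, so x = 8.
Then 2E = 8 + 5·8 = 48, so E = 24, V = 2E/3 = 16, F = 2 + 8 = 10.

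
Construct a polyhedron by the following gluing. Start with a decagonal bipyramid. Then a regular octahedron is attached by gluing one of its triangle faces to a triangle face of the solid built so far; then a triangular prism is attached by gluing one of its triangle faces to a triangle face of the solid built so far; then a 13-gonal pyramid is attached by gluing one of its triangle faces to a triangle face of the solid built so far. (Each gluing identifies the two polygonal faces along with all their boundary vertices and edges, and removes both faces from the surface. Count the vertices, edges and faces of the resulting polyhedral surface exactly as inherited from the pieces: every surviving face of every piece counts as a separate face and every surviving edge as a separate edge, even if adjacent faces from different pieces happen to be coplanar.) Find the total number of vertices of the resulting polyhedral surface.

29

A decagonal bipyramid: V=12, E=30, F=20.
Attach a regular octahedron (V=6, E=12, F=8) along a 3-gon: merge 3 vertices and 3 edges, delete both glued faces → V=15, E=39, F=26.
Attach a triangular prism (V=6, E=9, F=5) along a 3-gon: merge 3 vertices and 3 edges, delete both glued faces → V=18, E=45, F=29.
Attach a 13-gonal pyramid (V=14, E=26, F=14) along a 3-gon: merge 3 vertices and 3 edges, delete both glued faces → V=29, E=68, F=41.
Check: V − E + F = 29 − 68 + 41 = 2.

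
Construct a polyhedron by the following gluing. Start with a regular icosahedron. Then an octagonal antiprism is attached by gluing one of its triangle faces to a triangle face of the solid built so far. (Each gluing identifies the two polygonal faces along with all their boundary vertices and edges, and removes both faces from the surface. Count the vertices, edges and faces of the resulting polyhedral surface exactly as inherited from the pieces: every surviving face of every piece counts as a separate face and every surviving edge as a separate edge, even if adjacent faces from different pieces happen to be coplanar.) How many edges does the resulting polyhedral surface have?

59

A regular icosahedron: V=12, E=30, F=20.
Attach an octagonal antiprism (V=16, E=32, F=18) along a 3-gon: merge 3 vertices and 3 edges, delete both glued faces → V=25, E=59, F=36.
Check: V − E + F = 25 − 59 + 36 = 2.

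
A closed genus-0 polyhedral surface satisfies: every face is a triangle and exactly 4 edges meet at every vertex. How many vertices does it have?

6

Each face has 3 edges and each edge borders two faces, so 2E = 3F.
Each vertex has degree 4, so 4V = 2E and hence V = 3F/4.
Euler: V − E + F = 2 ⇒ (3F/4) − (3F/2) + F = 2.
Multiply by 8: (6 − 12 + 8)F = 16, i.e. 2F = 16.
So F = 8, E = 3·8/2 = 12, V = 3·8/4 = 6.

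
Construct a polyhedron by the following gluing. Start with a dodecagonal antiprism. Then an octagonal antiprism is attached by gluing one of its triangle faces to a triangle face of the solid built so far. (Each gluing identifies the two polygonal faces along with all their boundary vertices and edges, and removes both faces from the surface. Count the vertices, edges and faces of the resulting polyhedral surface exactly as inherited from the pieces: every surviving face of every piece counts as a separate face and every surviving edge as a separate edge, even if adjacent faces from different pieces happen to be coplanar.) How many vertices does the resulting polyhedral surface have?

37

A dodecagonal antiprism: V=24, E=48, F=26.
Attach an octagonal antiprism (V=16, E=32, F=18) along a 3-gon: merge 3 vertices and 3 edges, delete both glued faces → V=37, E=77, F=42.
Check: V − E + F = 37 − 77 + 42 = 2.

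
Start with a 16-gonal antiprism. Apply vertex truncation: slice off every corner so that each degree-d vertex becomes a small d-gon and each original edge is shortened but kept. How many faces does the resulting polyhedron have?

The base solid has V = 32, E = 64, F = 34.
Truncation replaces each original edge-end by a new vertex, so V′ = 2E = 128.
Each original edge survives, and each old vertex of degree d contributes d new edges; summing degrees gives Σd = 2E, so E′ = E + 2E = 3E = 192.
Each original face survives and each original vertex becomes one new face: F′ = F + V = 66.

66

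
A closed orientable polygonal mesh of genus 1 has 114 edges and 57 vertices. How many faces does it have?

For a closed orientable surface of genus 1, χ = 2 − 2·1 = 0.
F = 0 − V + E = 0 − 57 + 114 = 57.

57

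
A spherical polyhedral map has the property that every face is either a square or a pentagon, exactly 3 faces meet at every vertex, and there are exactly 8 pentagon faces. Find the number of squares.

2

Let x be the number of squares; then F = 8 + x.
Edge–face incidences: 2E = 5·8 + 4·x = 40 + 4x.
Every vertex has degree 3, so 3V = 2E.
Euler: V − E + F = 2 ⇒ (2E)/3 − E + (8 + x) = 2.
Multiply by 6: 2·(2E) − 3·(2E) + 6·(8 + x) = 12, i.e. 48 + 6x − (40 + 4x) = 12.
Collecting terms: 2x + 8 = 12, so 2x = 4, so x = 2.
Then 2E = 40 + 4·2 = 48, so E = 24, V = 2E/3 = 16, F = 8 + 2 = 10.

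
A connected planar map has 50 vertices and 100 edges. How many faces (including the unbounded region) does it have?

Euler's formula for a connected plane graph: V − E + F = 2, so F = 2 − 50 + 100 = 52.

52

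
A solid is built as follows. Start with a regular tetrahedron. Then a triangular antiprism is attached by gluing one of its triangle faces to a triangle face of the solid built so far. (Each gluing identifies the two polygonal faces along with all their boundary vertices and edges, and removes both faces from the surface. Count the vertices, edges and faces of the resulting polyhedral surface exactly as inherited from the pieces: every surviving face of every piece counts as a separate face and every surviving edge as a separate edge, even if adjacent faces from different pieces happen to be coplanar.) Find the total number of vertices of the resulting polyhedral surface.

7

A regular tetrahedron: V=4, E=6, F=4.
Attach a triangular antiprism (V=6, E=12, F=8) along a 3-gon: merge 3 vertices and 3 edges, delete both glued faces → V=7, E=15, F=10.
Check: V − E + F = 7 − 15 + 10 = 2.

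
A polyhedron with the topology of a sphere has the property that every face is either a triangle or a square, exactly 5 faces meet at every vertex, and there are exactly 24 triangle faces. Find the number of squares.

Let x be the number of squares; then F = 24 + x.
Edge–face incidences: 2E = 3·24 + 4·x = 72 + 4x.
Every vertex has degree 5, so 5V = 2E.
Euler: V − E + F = 2 ⇒ (2E)/5 − E + (24 + x) = 2.
Multiply by 10: 2·(2E) − 5·(2E) + 10·(24 + x) = 20, i.e. 240 + 10x − 3·(72 + 4x) = 20.
Collecting terms: −2x + 24 = 20, so −2x = −4, so x = 2.
Then 2E = 72 + 4·2 = 80, so E = 40, V = 2E/5 = 16, F = 24 + 2 = 26.

2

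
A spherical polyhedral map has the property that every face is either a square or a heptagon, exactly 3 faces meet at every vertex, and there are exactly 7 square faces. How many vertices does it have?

14

Let x be the number of heptagons; then F = 7 + x.
Edge–face incidences: 2E = 4·7 + 7·x = 28 + 7x.
Every vertex has degree 3, so 3V = 2E.
Euler: V − E + F = 2 ⇒ (2E)/3 − E + (7 + x) = 2.
Multiply by 6: 2·(2E) − 3·(2E) + 6·(7 + x) = 12, i.e. 42 + 6x − (28 + 7x) = 12.
Collecting terms: −x + 14 = 12, so −x = −2, so x = 2.
Then 2E = 28 + 7·2 = 42, so E = 21, V = 2E/3 = 14, F = 7 + 2 = 9.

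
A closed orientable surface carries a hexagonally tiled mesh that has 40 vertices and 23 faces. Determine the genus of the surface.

4

Every face is a hexagon, so 2E = 6·23 = 138, giving E = 69.
χ = V − E + F = 40 − 69 + 23 = -6.
For a closed orientable surface χ = 2 − 2g, so g = (2 − (-6))/2 = 4.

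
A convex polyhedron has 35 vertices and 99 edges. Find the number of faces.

66

Here V − E + F = 2.
F = 2 − V + E = 2 − 35 + 99 = 66.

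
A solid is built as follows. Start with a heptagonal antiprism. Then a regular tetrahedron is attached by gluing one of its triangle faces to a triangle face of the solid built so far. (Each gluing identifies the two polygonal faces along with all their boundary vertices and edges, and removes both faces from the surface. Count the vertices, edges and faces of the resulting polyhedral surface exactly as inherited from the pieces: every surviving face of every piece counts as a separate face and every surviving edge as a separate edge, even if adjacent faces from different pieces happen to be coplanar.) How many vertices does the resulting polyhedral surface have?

15

A heptagonal antiprism: V=14, E=28, F=16.
Attach a regular tetrahedron (V=4, E=6, F=4) along a 3-gon: merge 3 vertices and 3 edges, delete both glued faces → V=15, E=31, F=18.
Check: V − E + F = 15 − 31 + 18 = 2.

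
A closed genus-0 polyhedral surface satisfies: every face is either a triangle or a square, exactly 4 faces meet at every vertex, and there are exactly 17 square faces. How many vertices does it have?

Let x be the number of triangles; then F = 17 + x.
Edge–face incidences: 2E = 4·17 + 3·x = 68 + 3x.
Every vertex has degree 4, so 4V = 2E.
Euler: V − E + F = 2 ⇒ (2E)/4 − E + (17 + x) = 2.
Multiply by 8: 2·(2E) − 4·(2E) + 8·(17 + x) = 16, i.e. 136 + 8x − 2·(68 + 3x) = 16.
Collecting terms: 2x = 16, so x = 8.
Then 2E = 68 + 3·8 = 92, so E = 46, V = 2E/4 = 23, F = 17 + 8 = 25.

23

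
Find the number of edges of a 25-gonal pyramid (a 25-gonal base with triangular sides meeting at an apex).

A pyramid on an n-gon base has one n-gon and n triangles: V = 25 + 1 = 26, E = 2·25 = 50, F = 25 + 1 = 26.

50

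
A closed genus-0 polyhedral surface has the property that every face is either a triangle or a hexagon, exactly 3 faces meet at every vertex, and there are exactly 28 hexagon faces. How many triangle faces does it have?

4

Let x be the number of triangles; then F = 28 + x.
Edge–face incidences: 2E = 6·28 + 3·x = 168 + 3x.
Every vertex has degree 3, so 3V = 2E.
Euler: V − E + F = 2 ⇒ (2E)/3 − E + (28 + x) = 2.
Multiply by 6: 2·(2E) − 3·(2E) + 6·(28 + x) = 12, i.e. 168 + 6x − (168 + 3x) = 12.
Collecting terms: 3x = 12, so x = 4.
Then 2E = 168 + 3·4 = 180, so E = 90, V = 2E/3 = 60, F = 28 + 4 = 32.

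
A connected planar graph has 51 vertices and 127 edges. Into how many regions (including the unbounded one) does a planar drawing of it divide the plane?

78

Euler's formula for a connected plane graph: V − E + F = 2, so F = 2 − 51 + 127 = 78.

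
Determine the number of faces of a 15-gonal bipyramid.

30

A bipyramid over an n-gon has 2n triangular faces and n + 2 vertices: V = 15 + 2 = 17, E = 3·15 = 45, F = 2·15 = 30.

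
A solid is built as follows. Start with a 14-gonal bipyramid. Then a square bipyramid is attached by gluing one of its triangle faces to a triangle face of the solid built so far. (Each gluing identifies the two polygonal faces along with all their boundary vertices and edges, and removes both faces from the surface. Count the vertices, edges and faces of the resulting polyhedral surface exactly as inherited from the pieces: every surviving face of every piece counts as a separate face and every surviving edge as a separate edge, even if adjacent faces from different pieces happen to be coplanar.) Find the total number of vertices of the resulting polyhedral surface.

A 14-gonal bipyramid: V=16, E=42, F=28.
Attach a square bipyramid (V=6, E=12, F=8) along a 3-gon: merge 3 vertices and 3 edges, delete both glued faces → V=19, E=51, F=34.
Check: V − E + F = 19 − 51 + 34 = 2.

19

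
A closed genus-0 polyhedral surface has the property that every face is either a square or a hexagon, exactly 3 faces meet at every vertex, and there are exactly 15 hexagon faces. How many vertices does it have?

Let x be the number of squares; then F = 15 + x.
Edge–face incidences: 2E = 6·15 + 4·x = 90 + 4x.
Every vertex has degree 3, so 3V = 2E.
Euler: V − E + F = 2 ⇒ (2E)/3 − E + (15 + x) = 2.
Multiply by 6: 2·(2E) − 3·(2E) + 6·(15 + x) = 12, i.e. 90 + 6x − (90 + 4x) = 12.
Collecting terms: 2x = 12, so x = 6.
Then 2E = 90 + 4·6 = 114, so E = 57, V = 2E/3 = 38, F = 15 + 6 = 21.

38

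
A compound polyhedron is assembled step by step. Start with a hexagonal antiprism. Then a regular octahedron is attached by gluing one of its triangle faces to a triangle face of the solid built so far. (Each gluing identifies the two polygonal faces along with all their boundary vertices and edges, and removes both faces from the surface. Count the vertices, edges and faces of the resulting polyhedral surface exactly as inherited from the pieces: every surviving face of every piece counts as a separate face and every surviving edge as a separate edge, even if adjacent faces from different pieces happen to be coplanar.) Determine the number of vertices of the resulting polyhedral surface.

15

A hexagonal antiprism: V=12, E=24, F=14.
Attach a regular octahedron (V=6, E=12, F=8) along a 3-gon: merge 3 vertices and 3 edges, delete both glued faces → V=15, E=33, F=20.
Check: V − E + F = 15 − 33 + 20 = 2.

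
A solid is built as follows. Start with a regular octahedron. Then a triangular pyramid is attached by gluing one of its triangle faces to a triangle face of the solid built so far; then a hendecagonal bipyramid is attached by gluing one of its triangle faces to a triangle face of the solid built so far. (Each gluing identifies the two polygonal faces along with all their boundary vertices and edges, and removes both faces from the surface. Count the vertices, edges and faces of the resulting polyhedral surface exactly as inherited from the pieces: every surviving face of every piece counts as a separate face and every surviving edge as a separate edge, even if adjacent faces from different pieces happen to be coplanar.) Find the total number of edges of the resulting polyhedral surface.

45

A regular octahedron: V=6, E=12, F=8.
Attach a triangular pyramid (V=4, E=6, F=4) along a 3-gon: merge 3 vertices and 3 edges, delete both glued faces → V=7, E=15, F=10.
Attach a hendecagonal bipyramid (V=13, E=33, F=22) along a 3-gon: merge 3 vertices and 3 edges, delete both glued faces → V=17, E=45, F=30.
Check: V − E + F = 17 − 45 + 30 = 2.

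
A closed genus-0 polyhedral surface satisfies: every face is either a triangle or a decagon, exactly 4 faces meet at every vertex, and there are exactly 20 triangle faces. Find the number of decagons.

2

Let x be the number of decagons; then F = 20 + x.
Edge–face incidences: 2E = 3·20 + 10·x = 60 + 10x.
Every vertex has degree 4, so 4V = 2E.
Euler: V − E + F = 2 ⇒ (2E)/4 − E + (20 + x) = 2.
Multiply by 8: 2·(2E) − 4·(2E) + 8·(20 + x) = 16, i.e. 160 + 8x − 2·(60 + 10x) = 16.
Collecting terms: −12x + 40 = 16, so −12x = −24, so x = 2.
Then 2E = 60 + 10·2 = 80, so E = 40, V = 2E/4 = 20, F = 20 + 2 = 22.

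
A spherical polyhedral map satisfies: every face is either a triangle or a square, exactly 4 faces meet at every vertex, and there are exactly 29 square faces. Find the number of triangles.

8

Let x be the number of triangles; then F = 29 + x.
Edge–face incidences: 2E = 4·29 + 3·x = 116 + 3x.
Every vertex has degree 4, so 4V = 2E.
Euler: V − E + F = 2 ⇒ (2E)/4 − E + (29 + x) = 2.
Multiply by 8: 2·(2E) − 4·(2E) + 8·(29 + x) = 16, i.e. 232 + 8x − 2·(116 + 3x) = 16.
Collecting terms: 2x = 16, so x = 8.
Then 2E = 116 + 3·8 = 140, so E = 70, V = 2E/4 = 35, F = 29 + 8 = 37.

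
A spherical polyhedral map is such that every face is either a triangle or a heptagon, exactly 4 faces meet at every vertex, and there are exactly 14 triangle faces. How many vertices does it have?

Let x be the number of heptagons; then F = 14 + x.
Edge–face incidences: 2E = 3·14 + 7·x = 42 + 7x.
Every vertex has degree 4, so 4V = 2E.
Euler: V − E + F = 2 ⇒ (2E)/4 − E + (14 + x) = 2.
Multiply by 8: 2·(2E) − 4·(2E) + 8·(14 + x) = 16, i.e. 112 + 8x − 2·(42 + 7x) = 16.
Collecting terms: −6x + 28 = 16, so −6x = −12, so x = 2.
Then 2E = 42 + 7·2 = 56, so E = 28, V = 2E/4 = 14, F = 14 + 2 = 16.

14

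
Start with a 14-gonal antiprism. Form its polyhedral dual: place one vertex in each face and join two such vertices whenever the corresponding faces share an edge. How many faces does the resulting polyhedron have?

The base solid has V = 28, E = 56, F = 30.
The dual swaps V and F and preserves E: V′ = F = 30, E′ = E = 56, F′ = V = 28.

28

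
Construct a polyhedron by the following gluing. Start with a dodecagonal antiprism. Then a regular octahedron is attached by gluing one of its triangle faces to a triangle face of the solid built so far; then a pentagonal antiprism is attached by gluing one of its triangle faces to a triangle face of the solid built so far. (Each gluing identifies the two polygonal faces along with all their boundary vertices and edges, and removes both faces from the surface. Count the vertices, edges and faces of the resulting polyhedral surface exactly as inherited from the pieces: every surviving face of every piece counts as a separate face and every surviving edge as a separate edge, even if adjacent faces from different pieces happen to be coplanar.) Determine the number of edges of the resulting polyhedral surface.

A dodecagonal antiprism: V=24, E=48, F=26.
Attach a regular octahedron (V=6, E=12, F=8) along a 3-gon: merge 3 vertices and 3 edges, delete both glued faces → V=27, E=57, F=32.
Attach a pentagonal antiprism (V=10, E=20, F=12) along a 3-gon: merge 3 vertices and 3 edges, delete both glued faces → V=34, E=74, F=42.
Check: V − E + F = 34 − 74 + 42 = 2.

74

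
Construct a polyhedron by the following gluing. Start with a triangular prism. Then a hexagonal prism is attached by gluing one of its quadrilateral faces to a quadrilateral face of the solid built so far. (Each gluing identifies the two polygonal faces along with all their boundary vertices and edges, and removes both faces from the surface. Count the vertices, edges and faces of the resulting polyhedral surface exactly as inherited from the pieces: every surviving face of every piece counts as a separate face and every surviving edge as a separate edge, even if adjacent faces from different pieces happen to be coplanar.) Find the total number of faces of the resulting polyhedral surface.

11

A triangular prism: V=6, E=9, F=5.
Attach a hexagonal prism (V=12, E=18, F=8) along a 4-gon: merge 4 vertices and 4 edges, delete both glued faces → V=14, E=23, F=11.
Check: V − E + F = 14 − 23 + 11 = 2.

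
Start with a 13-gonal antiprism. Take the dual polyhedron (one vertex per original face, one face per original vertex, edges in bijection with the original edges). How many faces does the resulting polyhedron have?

The base solid has V = 26, E = 52, F = 28.
The dual swaps V and F and preserves E: V′ = F = 28, E′ = E = 52, F′ = V = 26.

26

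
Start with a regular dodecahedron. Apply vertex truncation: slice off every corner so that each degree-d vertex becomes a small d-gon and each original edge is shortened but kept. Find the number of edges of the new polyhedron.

The base solid has V = 20, E = 30, F = 12.
Truncation replaces each original edge-end by a new vertex, so V′ = 2E = 60.
Each original edge survives, and each old vertex of degree d contributes d new edges; summing degrees gives Σd = 2E, so E′ = E + 2E = 3E = 90.
Each original face survives and each original vertex becomes one new face: F′ = F + V = 32.

90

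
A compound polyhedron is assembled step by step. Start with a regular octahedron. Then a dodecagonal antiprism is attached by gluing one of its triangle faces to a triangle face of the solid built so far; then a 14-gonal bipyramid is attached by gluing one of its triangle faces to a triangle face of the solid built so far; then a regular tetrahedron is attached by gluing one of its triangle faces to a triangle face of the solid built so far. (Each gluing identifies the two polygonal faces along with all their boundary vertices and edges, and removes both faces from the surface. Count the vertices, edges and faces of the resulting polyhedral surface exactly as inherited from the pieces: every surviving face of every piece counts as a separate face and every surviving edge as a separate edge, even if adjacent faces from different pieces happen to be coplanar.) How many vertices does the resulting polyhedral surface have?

A regular octahedron: V=6, E=12, F=8.
Attach a dodecagonal antiprism (V=24, E=48, F=26) along a 3-gon: merge 3 vertices and 3 edges, delete both glued faces → V=27, E=57, F=32.
Attach a 14-gonal bipyramid (V=16, E=42, F=28) along a 3-gon: merge 3 vertices and 3 edges, delete both glued faces → V=40, E=96, F=58.
Attach a regular tetrahedron (V=4, E=6, F=4) along a 3-gon: merge 3 vertices and 3 edges, delete both glued faces → V=41, E=99, F=60.
Check: V − E + F = 41 − 99 + 60 = 2.

41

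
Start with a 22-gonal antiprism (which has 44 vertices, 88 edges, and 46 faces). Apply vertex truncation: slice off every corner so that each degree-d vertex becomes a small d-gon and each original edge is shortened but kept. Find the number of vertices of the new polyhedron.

176

Truncation replaces each original edge-end by a new vertex, so V′ = 2E = 176.
Each original edge survives, and each old vertex of degree d contributes d new edges; summing degrees gives Σd = 2E, so E′ = E + 2E = 3E = 264.
Each original face survives and each original vertex becomes one new face: F′ = F + V = 90.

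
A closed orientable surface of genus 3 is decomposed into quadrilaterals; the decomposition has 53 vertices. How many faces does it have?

57

χ = 2 − 2·3 = -4, and every face is a square so 4F = 2E.
V − E + F = -4 with E = 4F/2 gives 53 − (4/2 − 1)·F = -4, so F = 57 and E = 114.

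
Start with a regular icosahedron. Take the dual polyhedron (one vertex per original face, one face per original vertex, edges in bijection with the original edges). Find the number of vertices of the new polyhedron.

The base solid has V = 12, E = 30, F = 20.
The dual swaps V and F and preserves E: V′ = F = 20, E′ = E = 30, F′ = V = 12.

20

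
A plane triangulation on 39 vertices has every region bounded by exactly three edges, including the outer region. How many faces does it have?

In a plane triangulation 3F = 2E and V − E + F = 2, so F = 2V − 4 = 2·39 − 4 = 74.

74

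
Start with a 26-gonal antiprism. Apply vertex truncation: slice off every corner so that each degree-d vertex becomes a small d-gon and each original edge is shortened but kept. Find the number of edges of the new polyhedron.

312

The base solid has V = 52, E = 104, F = 54.
Truncation replaces each original edge-end by a new vertex, so V′ = 2E = 208.
Each original edge survives, and each old vertex of degree d contributes d new edges; summing degrees gives Σd = 2E, so E′ = E + 2E = 3E = 312.
Each original face survives and each original vertex becomes one new face: F′ = F + V = 106.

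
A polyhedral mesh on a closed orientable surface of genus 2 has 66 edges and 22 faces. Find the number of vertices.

For a closed orientable surface of genus 2, χ = 2 − 2·2 = -2.
V = -2 + E − F = -2 + 66 − 22 = 42.

42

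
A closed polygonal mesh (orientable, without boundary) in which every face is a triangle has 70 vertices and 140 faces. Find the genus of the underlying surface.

1

Every face is a triangle, so 2E = 3·140 = 420, giving E = 210.
χ = V − E + F = 70 − 210 + 140 = 0.
For a closed orientable surface χ = 2 − 2g, so g = (2 − (0))/2 = 1.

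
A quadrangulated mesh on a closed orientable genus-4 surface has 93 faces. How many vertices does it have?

87

χ = 2 − 2·4 = -6, and every face is a square so 4F = 2E.
E = 4·93/2 = 186. Then V = -6 + E − F = -6 + 186 − 93 = 87.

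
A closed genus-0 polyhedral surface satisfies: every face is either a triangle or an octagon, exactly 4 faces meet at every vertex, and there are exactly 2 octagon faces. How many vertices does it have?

Let x be the number of triangles; then F = 2 + x.
Edge–face incidences: 2E = 8·2 + 3·x = 16 + 3x.
Every vertex has degree 4, so 4V = 2E.
Euler: V − E + F = 2 ⇒ (2E)/4 − E + (2 + x) = 2.
Multiply by 8: 2·(2E) − 4·(2E) + 8·(2 + x) = 16, i.e. 16 + 8x − 2·(16 + 3x) = 16.
Collecting terms: 2x − 16 = 16, so 2x = 32, so x = 16.
Then 2E = 16 + 3·16 = 64, so E = 32, V = 2E/4 = 16, F = 2 + 16 = 18.

16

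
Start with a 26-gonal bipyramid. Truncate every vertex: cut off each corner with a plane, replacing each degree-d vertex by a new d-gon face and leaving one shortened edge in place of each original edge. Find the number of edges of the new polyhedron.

234

The base solid has V = 28, E = 78, F = 52.
Truncation replaces each original edge-end by a new vertex, so V′ = 2E = 156.
Each original edge survives, and each old vertex of degree d contributes d new edges; summing degrees gives Σd = 2E, so E′ = E + 2E = 3E = 234.
Each original face survives and each original vertex becomes one new face: F′ = F + V = 80.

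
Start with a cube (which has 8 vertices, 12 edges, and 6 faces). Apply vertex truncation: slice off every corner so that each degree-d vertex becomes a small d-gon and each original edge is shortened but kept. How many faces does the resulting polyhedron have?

Truncation replaces each original edge-end by a new vertex, so V′ = 2E = 24.
Each original edge survives, and each old vertex of degree d contributes d new edges; summing degrees gives Σd = 2E, so E′ = E + 2E = 3E = 36.
Each original face survives and each original vertex becomes one new face: F′ = F + V = 14.

14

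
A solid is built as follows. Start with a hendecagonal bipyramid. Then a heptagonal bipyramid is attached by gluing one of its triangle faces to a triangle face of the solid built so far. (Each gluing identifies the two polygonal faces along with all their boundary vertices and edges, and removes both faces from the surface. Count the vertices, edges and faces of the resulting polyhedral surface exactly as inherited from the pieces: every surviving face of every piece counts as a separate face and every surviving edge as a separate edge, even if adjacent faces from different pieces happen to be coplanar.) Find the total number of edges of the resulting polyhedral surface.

A hendecagonal bipyramid: V=13, E=33, F=22.
Attach a heptagonal bipyramid (V=9, E=21, F=14) along a 3-gon: merge 3 vertices and 3 edges, delete both glued faces → V=19, E=51, F=34.
Check: V − E + F = 19 − 51 + 34 = 2.

51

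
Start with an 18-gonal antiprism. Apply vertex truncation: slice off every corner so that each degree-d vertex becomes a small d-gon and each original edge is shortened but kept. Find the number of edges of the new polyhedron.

216

The base solid has V = 36, E = 72, F = 38.
Truncation replaces each original edge-end by a new vertex, so V′ = 2E = 144.
Each original edge survives, and each old vertex of degree d contributes d new edges; summing degrees gives Σd = 2E, so E′ = E + 2E = 3E = 216.
Each original face survives and each original vertex becomes one new face: F′ = F + V = 74.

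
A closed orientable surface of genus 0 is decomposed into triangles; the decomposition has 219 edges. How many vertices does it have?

75

χ = 2 − 2·0 = 2, and every face is a triangle so 3F = 2E.
F = 2E/3 = 146. Then V = 2 + E − F = 2 + 219 − 146 = 75.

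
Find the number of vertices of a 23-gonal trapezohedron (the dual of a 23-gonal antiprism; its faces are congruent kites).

The n-trapezohedron (dual of the n-antiprism) has V = 2·23 + 2 = 48, E = 4·23 = 92, F = 2·23 = 46.

48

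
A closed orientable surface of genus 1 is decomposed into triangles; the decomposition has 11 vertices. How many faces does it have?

22

χ = 2 − 2·1 = 0, and every face is a triangle so 3F = 2E.
V − E + F = 0 with E = 3F/2 gives 11 − (3/2 − 1)·F = 0, so F = 22 and E = 33.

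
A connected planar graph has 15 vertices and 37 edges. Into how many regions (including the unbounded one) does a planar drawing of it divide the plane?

24

Euler's formula for a connected plane graph: V − E + F = 2, so F = 2 − 15 + 37 = 24.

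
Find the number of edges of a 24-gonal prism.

72

A prism on an n-gon has two n-gon bases and n rectangular sides: V = 2·24 = 48, E = 3·24 = 72, F = 24 + 2 = 26.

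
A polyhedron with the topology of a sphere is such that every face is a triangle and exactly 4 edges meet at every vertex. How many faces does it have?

Each face has 3 edges and each edge borders two faces, so 2E = 3F.
Each vertex has degree 4, so 4V = 2E and hence V = 3F/4.
Euler: V − E + F = 2 ⇒ (3F/4) − (3F/2) + F = 2.
Multiply by 8: (6 − 12 + 8)F = 16, i.e. 2F = 16.
So F = 8, E = 3·8/2 = 12, V = 3·8/4 = 6.

8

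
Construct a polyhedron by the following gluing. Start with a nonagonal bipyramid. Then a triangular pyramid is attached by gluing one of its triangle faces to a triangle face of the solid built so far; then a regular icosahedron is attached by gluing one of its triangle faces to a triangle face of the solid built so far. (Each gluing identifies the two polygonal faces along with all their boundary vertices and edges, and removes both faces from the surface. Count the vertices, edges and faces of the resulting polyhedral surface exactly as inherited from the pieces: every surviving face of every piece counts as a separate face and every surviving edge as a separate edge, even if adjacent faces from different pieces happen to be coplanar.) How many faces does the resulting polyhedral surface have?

A nonagonal bipyramid: V=11, E=27, F=18.
Attach a triangular pyramid (V=4, E=6, F=4) along a 3-gon: merge 3 vertices and 3 edges, delete both glued faces → V=12, E=30, F=20.
Attach a regular icosahedron (V=12, E=30, F=20) along a 3-gon: merge 3 vertices and 3 edges, delete both glued faces → V=21, E=57, F=38.
Check: V − E + F = 21 − 57 + 38 = 2.

38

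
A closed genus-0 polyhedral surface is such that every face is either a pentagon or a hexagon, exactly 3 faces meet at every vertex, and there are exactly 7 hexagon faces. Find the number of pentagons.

12

Let x be the number of pentagons; then F = 7 + x.
Edge–face incidences: 2E = 6·7 + 5·x = 42 + 5x.
Every vertex has degree 3, so 3V = 2E.
Euler: V − E + F = 2 ⇒ (2E)/3 − E + (7 + x) = 2.
Multiply by 6: 2·(2E) − 3·(2E) + 6·(7 + x) = 12, i.e. 42 + 6x − (42 + 5x) = 12.
Collecting terms: x = 12.
Then 2E = 42 + 5·12 = 102, so E = 51, V = 2E/3 = 34, F = 7 + 12 = 19.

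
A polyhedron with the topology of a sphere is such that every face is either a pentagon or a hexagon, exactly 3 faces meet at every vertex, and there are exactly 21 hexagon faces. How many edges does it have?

Let x be the number of pentagons; then F = 21 + x.
Edge–face incidences: 2E = 6·21 + 5·x = 126 + 5x.
Every vertex has degree 3, so 3V = 2E.
Euler: V − E + F = 2 ⇒ (2E)/3 − E + (21 + x) = 2.
Multiply by 6: 2·(2E) − 3·(2E) + 6·(21 + x) = 12, i.e. 126 + 6x − (126 + 5x) = 12.
Collecting terms: x = 12.
Then 2E = 126 + 5·12 = 186, so E = 93, V = 2E/3 = 62, F = 21 + 12 = 33.

93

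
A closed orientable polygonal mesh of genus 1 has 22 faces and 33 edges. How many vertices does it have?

11

For a closed orientable surface of genus 1, χ = 2 − 2·1 = 0.
V = 0 + E − F = 0 + 33 − 22 = 11.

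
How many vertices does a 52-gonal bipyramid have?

A bipyramid over an n-gon has 2n triangular faces and n + 2 vertices: V = 52 + 2 = 54, E = 3·52 = 156, F = 2·52 = 104.

54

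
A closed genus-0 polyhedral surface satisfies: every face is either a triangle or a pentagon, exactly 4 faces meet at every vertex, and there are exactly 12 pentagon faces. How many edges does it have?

Let x be the number of triangles; then F = 12 + x.
Edge–face incidences: 2E = 5·12 + 3·x = 60 + 3x.
Every vertex has degree 4, so 4V = 2E.
Euler: V − E + F = 2 ⇒ (2E)/4 − E + (12 + x) = 2.
Multiply by 8: 2·(2E) − 4·(2E) + 8·(12 + x) = 16, i.e. 96 + 8x − 2·(60 + 3x) = 16.
Collecting terms: 2x − 24 = 16, so 2x = 40, so x = 20.
Then 2E = 60 + 3·20 = 120, so E = 60, V = 2E/4 = 30, F = 12 + 20 = 32.

60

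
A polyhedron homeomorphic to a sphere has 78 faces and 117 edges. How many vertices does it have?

41

Here V − E + F = 2.
V = 2 + E − F = 2 + 117 − 78 = 41.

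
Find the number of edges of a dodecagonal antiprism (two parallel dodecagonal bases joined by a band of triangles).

48

An antiprism on an n-gon has two n-gon caps and 2n triangles: V = 2·12 = 24, E = 4·12 = 48, F = 2·12 + 2 = 26.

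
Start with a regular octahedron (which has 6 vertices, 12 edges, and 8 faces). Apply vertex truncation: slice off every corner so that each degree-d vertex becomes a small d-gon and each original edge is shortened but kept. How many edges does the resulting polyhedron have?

36

Truncation replaces each original edge-end by a new vertex, so V′ = 2E = 24.
Each original edge survives, and each old vertex of degree d contributes d new edges; summing degrees gives Σd = 2E, so E′ = E + 2E = 3E = 36.
Each original face survives and each original vertex becomes one new face: F′ = F + V = 14.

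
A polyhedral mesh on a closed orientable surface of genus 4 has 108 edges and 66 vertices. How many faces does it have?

36

For a closed orientable surface of genus 4, χ = 2 − 2·4 = -6.
F = -6 − V + E = -6 − 66 + 108 = 36.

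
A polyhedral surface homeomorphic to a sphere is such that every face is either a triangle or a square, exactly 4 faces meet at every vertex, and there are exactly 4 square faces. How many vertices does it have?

Let x be the number of triangles; then F = 4 + x.
Edge–face incidences: 2E = 4·4 + 3·x = 16 + 3x.
Every vertex has degree 4, so 4V = 2E.
Euler: V − E + F = 2 ⇒ (2E)/4 − E + (4 + x) = 2.
Multiply by 8: 2·(2E) − 4·(2E) + 8·(4 + x) = 16, i.e. 32 + 8x − 2·(16 + 3x) = 16.
Collecting terms: 2x = 16, so x = 8.
Then 2E = 16 + 3·8 = 40, so E = 20, V = 2E/4 = 10, F = 4 + 8 = 12.

10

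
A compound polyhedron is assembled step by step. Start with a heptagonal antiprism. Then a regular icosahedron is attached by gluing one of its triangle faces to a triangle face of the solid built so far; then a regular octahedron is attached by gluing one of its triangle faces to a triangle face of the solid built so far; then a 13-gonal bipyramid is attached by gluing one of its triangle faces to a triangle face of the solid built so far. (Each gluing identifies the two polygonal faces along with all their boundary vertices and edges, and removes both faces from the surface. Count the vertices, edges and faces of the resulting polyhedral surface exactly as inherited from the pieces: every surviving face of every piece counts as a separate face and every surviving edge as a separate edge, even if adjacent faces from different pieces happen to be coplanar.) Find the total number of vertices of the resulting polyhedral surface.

38

A heptagonal antiprism: V=14, E=28, F=16.
Attach a regular icosahedron (V=12, E=30, F=20) along a 3-gon: merge 3 vertices and 3 edges, delete both glued faces → V=23, E=55, F=34.
Attach a regular octahedron (V=6, E=12, F=8) along a 3-gon: merge 3 vertices and 3 edges, delete both glued faces → V=26, E=64, F=40.
Attach a 13-gonal bipyramid (V=15, E=39, F=26) along a 3-gon: merge 3 vertices and 3 edges, delete both glued faces → V=38, E=100, F=64.
Check: V − E + F = 38 − 100 + 64 = 2.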